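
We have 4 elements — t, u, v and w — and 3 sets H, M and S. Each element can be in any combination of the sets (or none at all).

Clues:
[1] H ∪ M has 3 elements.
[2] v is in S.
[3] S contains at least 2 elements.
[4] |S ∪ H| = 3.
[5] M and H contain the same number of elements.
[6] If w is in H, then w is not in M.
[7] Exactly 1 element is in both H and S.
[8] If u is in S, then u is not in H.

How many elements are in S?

2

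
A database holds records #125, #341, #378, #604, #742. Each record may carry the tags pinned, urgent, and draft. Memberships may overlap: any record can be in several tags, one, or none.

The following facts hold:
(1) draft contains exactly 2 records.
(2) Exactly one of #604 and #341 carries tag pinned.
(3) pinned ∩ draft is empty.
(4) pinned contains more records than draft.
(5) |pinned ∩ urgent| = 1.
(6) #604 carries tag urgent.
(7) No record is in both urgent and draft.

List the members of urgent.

urgent = {#604}

From (6): #604 ∈ urgent.
(7) (disjoint): #604 ∉ draft.
Suppose #125 ∈ urgent: no assignment then satisfies all the clues, so #125 ∉ urgent.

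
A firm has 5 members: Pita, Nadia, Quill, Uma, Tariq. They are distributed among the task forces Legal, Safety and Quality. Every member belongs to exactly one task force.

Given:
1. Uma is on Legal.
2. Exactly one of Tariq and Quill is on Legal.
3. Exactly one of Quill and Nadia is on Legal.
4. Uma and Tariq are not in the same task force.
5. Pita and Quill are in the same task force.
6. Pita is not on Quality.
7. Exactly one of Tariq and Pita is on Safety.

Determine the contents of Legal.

From (1): Uma ∈ Legal.
From (6): Pita ∉ Quality.
(4): Tariq ∉ Legal.
(5): Quill matches Pita: Quill ∉ Quality.
(2) (exactly one): Quill ∈ Legal.
(3) (exactly one): Nadia ∉ Legal.
(5): Pita matches Quill: Pita ∈ Legal.
(7) (exactly one): Tariq ∈ Safety.

Legal = {Pita, Quill, Uma}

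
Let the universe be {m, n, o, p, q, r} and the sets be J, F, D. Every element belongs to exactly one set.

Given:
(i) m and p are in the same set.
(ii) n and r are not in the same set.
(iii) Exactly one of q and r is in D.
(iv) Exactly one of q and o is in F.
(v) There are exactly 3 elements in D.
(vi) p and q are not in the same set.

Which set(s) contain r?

r: D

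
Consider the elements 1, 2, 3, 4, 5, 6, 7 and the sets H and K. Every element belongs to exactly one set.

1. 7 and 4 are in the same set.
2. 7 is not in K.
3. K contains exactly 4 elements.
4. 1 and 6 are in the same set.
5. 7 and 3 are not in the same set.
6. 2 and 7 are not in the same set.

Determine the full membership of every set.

H = {4, 5, 7}; K = {1, 2, 3, 6}

From (2): 7 ∉ K.
(1): 4 matches 7: 4 ∉ K.
Only one set left: 4 ∈ H.
Only one set left: 7 ∈ H.
(5): 3 ∉ H.
(6): 2 ∉ H.
Only one set left: 2 ∈ K.
Only one set left: 3 ∈ K.
Suppose 1 ∈ H: no assignment then satisfies all the clues, so 1 ∉ H.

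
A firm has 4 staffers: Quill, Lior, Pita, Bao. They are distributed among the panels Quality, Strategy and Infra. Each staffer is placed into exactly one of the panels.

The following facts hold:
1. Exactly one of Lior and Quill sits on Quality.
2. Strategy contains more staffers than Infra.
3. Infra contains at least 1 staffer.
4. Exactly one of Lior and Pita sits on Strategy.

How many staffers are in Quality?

1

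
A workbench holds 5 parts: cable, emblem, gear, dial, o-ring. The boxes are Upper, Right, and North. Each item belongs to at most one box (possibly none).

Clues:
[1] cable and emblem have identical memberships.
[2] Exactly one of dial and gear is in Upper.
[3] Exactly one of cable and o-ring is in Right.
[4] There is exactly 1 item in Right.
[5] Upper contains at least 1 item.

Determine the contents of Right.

Right = {o-ring}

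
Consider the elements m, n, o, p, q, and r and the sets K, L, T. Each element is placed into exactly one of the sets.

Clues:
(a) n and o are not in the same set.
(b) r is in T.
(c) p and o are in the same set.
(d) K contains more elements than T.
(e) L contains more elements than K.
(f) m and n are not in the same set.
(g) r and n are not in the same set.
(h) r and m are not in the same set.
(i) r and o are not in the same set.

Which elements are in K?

K = {n, q}

From (b): r ∈ T.
(g): n ∉ T.
(h): m ∉ T.
(i): o ∉ T.
(c): p matches o: p ∉ T.
Suppose m ∈ K: no assignment then satisfies all the clues, so m ∉ K.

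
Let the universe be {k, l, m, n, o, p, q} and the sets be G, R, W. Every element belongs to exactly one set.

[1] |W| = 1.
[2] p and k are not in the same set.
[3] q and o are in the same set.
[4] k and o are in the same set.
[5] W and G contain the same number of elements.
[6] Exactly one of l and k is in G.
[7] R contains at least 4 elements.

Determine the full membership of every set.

G = {l}; R = {k, m, n, o, q}; W = {p}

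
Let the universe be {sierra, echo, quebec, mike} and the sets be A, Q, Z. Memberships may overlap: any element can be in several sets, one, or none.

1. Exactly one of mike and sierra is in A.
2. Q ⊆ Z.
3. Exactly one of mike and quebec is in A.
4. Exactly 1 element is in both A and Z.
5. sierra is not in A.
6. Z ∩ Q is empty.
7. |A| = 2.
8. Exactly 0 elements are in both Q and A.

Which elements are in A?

A = {echo, mike}

From (5): sierra ∉ A.
(1) (exactly one): mike ∈ A.
(3) (exactly one): quebec ∉ A.
(7): only 2 candidates remain for A, so all are in.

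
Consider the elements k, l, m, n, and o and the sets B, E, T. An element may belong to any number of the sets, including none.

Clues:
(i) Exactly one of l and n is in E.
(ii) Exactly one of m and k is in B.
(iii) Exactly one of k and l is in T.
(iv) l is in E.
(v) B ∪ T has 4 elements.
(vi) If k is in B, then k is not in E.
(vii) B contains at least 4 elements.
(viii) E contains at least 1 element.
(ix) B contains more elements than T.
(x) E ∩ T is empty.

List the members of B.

From (iv): l ∈ E.
(i) (exactly one): n ∉ E.
(x) (disjoint): l ∉ T.
(iii) (exactly one): k ∈ T.
(x) (disjoint): k ∉ E.
Suppose k ∉ B: no assignment then satisfies all the clues, so k ∈ B.

B = {k, l, n, o}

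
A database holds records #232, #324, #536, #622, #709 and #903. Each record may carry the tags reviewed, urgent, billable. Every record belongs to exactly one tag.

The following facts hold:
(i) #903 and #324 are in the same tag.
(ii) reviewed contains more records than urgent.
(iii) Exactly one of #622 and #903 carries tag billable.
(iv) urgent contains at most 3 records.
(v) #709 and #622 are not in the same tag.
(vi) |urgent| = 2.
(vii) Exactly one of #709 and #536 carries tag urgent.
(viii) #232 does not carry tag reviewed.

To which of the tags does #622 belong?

#622: billable

From (viii): #232 ∉ reviewed.
Suppose #622 ∈ reviewed: no assignment then satisfies all the clues, so #622 ∉ reviewed.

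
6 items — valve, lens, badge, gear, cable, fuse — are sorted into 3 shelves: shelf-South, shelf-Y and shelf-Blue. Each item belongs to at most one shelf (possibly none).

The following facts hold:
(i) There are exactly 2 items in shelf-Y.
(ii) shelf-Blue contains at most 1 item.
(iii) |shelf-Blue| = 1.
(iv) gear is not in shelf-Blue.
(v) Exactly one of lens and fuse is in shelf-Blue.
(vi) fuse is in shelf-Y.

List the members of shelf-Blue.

shelf-Blue = {lens}

From (iv): gear ∉ shelf-Blue.
From (vi): fuse ∈ shelf-Y.
(v) (exactly one): lens ∈ shelf-Blue.
(ii): shelf-Blue already has 1, so the rest are out.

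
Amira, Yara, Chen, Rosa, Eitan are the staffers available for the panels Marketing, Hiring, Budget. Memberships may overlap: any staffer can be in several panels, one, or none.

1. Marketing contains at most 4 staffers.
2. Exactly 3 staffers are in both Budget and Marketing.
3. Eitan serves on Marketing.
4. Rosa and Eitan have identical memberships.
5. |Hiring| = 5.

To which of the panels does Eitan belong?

Eitan: Budget, Hiring, Marketing

From (3): Eitan ∈ Marketing.
(4): Rosa matches Eitan: Rosa ∈ Marketing.
(5): only 5 candidates remain for Hiring, so all are in.
Suppose Eitan ∉ Budget: no assignment then satisfies all the clues, so Eitan ∈ Budget.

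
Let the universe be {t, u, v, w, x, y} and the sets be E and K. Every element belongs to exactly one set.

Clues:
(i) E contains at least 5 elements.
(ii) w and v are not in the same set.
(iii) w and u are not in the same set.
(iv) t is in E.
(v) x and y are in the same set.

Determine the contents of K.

K = {w}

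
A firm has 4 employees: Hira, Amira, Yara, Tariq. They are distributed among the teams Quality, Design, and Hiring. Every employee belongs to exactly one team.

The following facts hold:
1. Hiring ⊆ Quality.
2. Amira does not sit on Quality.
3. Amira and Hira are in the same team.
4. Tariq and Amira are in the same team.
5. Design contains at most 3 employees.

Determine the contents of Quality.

From (2): Amira ∉ Quality.
(1) contrapositive: Amira ∉ Hiring.
(3): Hira matches Amira: Hira ∉ Quality.
(3): Hira matches Amira: Hira ∉ Hiring.
(4): Tariq matches Amira: Tariq ∉ Quality.
(4): Tariq matches Amira: Tariq ∉ Hiring.
Only one team left: Hira ∈ Design.
Only one team left: Amira ∈ Design.
Only one team left: Tariq ∈ Design.
(5): Design already has 3, so the rest are out.
Suppose Yara ∉ Quality: no assignment then satisfies all the clues, so Yara ∈ Quality.

Quality = {Yara}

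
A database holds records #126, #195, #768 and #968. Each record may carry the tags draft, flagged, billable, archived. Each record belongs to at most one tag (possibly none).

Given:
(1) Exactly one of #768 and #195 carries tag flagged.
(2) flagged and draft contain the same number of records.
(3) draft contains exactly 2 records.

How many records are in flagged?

2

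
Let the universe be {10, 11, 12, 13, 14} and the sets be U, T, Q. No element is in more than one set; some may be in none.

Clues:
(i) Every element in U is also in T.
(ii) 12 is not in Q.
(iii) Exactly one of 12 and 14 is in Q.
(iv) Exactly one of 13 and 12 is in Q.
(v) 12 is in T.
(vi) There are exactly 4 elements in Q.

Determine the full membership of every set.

U = {}; T = {12}; Q = {10, 11, 13, 14}

From (ii): 12 ∉ Q.
From (v): 12 ∈ T.
(iii) (exactly one): 14 ∈ Q.
(iv) (exactly one): 13 ∈ Q.
(vi): only 4 candidates remain for Q, so all are in.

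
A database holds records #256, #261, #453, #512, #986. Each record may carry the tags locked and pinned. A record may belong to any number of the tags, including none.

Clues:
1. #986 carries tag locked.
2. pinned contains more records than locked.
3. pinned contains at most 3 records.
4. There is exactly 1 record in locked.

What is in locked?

locked = {#986}

From (1): #986 ∈ locked.
(4): locked already has 1, so the rest are out.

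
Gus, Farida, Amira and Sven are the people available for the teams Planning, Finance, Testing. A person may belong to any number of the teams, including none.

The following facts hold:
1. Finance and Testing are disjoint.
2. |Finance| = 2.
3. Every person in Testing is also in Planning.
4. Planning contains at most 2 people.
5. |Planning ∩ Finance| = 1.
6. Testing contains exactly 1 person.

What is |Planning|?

2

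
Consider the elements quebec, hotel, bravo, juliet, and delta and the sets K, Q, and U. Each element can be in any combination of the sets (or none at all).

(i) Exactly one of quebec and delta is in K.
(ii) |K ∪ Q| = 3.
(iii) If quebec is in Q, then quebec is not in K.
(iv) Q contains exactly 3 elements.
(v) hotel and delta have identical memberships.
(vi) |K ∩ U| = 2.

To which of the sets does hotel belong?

hotel: K, Q, U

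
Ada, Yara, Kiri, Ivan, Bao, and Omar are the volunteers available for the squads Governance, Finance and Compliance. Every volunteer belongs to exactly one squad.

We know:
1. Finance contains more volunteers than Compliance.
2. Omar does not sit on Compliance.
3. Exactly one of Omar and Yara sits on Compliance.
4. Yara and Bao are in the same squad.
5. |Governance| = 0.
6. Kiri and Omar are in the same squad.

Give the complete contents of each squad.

Governance = {}; Finance = {Ada, Ivan, Kiri, Omar}; Compliance = {Bao, Yara}

From (2): Omar ∉ Compliance.
(3) (exactly one): Yara ∈ Compliance.
(4): Bao matches Yara: Bao ∉ Governance.
(4): Bao matches Yara: Bao ∉ Finance.
(4): Bao matches Yara: Bao ∈ Compliance.
(5): Governance already has 0, so the rest are out.
(6): Kiri matches Omar: Kiri ∉ Compliance.
Only one squad left: Kiri ∈ Finance.
Only one squad left: Omar ∈ Finance.
Suppose Ada ∉ Finance: no assignment then satisfies all the clues, so Ada ∈ Finance.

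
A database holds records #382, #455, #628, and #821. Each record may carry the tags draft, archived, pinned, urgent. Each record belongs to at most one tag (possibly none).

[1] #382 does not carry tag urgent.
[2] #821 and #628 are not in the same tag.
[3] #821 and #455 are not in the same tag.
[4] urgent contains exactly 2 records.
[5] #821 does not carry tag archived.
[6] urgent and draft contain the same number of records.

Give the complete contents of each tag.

draft = {#382, #821}; archived = {}; pinned = {}; urgent = {#455, #628}

From (1): #382 ∉ urgent.
From (5): #821 ∉ archived.
Suppose #382 ∉ draft: no assignment then satisfies all the clues, so #382 ∈ draft.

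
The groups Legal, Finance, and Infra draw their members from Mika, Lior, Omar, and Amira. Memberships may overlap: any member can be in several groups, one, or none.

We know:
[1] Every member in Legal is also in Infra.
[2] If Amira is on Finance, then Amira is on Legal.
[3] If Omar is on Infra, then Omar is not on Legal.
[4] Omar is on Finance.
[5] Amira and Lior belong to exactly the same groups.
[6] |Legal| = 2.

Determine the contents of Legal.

Legal = {Amira, Lior}

From (4): Omar ∈ Finance.
Suppose Mika ∈ Legal: no assignment then satisfies all the clues, so Mika ∉ Legal.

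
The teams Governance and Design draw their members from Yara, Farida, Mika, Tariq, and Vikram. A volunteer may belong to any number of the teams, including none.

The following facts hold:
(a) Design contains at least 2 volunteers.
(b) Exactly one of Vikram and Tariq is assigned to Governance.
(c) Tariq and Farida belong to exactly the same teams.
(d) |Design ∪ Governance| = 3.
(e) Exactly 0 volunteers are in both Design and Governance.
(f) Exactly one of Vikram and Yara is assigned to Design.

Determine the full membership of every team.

Governance = {Vikram}; Design = {Mika, Yara}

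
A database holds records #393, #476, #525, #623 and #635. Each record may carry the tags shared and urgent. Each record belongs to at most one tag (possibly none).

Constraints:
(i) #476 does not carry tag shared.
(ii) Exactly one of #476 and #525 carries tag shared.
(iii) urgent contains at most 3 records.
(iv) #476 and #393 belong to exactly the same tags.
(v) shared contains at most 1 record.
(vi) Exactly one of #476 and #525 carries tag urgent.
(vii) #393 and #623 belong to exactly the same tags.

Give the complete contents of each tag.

shared = {#525}; urgent = {#393, #476, #623}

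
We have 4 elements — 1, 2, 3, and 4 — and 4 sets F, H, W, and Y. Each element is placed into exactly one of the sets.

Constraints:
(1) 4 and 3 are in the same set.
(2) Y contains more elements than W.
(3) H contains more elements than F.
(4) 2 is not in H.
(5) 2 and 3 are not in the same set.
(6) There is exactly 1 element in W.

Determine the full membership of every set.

F = {}; H = {1}; W = {2}; Y = {3, 4}

From (4): 2 ∉ H.
Suppose 1 ∈ F: no assignment then satisfies all the clues, so 1 ∉ F.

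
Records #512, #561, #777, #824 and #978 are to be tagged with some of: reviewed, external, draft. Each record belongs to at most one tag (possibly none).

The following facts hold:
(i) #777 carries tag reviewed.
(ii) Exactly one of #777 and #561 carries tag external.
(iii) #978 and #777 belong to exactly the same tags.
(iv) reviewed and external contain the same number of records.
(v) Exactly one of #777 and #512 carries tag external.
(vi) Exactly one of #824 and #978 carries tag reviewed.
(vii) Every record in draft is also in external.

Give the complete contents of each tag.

reviewed = {#777, #978}; external = {#512, #561}; draft = {}

From (i): #777 ∈ reviewed.
(ii) (exactly one): #561 ∈ external.
(iii): #978 matches #777: #978 ∈ reviewed.
(v) (exactly one): #512 ∈ external.
(vi) (exactly one): #824 ∉ reviewed.
Suppose #824 ∈ external: no assignment then satisfies all the clues, so #824 ∉ external.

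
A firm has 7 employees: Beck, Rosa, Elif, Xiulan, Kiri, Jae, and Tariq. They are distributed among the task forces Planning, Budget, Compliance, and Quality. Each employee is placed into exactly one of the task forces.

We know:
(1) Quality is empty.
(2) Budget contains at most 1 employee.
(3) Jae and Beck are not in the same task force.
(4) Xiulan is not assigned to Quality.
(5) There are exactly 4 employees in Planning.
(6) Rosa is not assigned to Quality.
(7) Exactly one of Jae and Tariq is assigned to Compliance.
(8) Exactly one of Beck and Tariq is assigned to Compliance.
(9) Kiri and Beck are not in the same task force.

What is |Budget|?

1

From (4): Xiulan ∉ Quality.
From (6): Rosa ∉ Quality.
(1): Quality already has 0, so the rest are out.
Suppose Beck ∈ Compliance: no assignment then satisfies all the clues, so Beck ∉ Compliance.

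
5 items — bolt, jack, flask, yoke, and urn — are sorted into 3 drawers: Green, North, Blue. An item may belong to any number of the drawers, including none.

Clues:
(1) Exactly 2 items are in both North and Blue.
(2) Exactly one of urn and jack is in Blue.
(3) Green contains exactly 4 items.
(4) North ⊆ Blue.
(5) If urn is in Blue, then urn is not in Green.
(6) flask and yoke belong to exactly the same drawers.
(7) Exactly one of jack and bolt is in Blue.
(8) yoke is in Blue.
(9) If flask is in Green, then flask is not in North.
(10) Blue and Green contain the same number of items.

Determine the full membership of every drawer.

Green = {bolt, flask, jack, yoke}; North = {bolt, urn}; Blue = {bolt, flask, urn, yoke}

From (8): yoke ∈ Blue.
(6): flask matches yoke: flask ∈ Blue.
Suppose bolt ∉ Green: no assignment then satisfies all the clues, so bolt ∈ Green.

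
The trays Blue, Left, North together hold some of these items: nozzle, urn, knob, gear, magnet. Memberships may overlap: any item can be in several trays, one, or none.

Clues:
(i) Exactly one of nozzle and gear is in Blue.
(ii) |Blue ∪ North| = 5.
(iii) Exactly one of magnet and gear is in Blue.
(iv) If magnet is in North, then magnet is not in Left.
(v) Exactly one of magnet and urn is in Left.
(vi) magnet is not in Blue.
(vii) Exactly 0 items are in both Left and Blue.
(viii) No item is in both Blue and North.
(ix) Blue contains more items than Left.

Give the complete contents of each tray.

Blue = {gear, knob}; Left = {urn}; North = {magnet, nozzle, urn}

From (vi): magnet ∉ Blue.
(iii) (exactly one): gear ∈ Blue.
(viii) (disjoint): gear ∉ North.
(i) (exactly one): nozzle ∉ Blue.
Suppose nozzle ∈ Left: no assignment then satisfies all the clues, so nozzle ∉ Left.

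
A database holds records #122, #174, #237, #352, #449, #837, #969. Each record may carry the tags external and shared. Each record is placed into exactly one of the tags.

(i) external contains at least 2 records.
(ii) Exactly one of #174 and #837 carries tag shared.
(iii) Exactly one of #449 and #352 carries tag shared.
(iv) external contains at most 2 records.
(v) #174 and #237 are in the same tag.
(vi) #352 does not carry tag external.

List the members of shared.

shared = {#122, #174, #237, #352, #969}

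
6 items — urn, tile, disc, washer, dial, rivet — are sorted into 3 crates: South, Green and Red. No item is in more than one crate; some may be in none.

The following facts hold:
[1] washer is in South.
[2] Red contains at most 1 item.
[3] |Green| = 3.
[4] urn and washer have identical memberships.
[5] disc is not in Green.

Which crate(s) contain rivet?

From (1): washer ∈ South.
From (5): disc ∉ Green.
(4): urn matches washer: urn ∈ South.
(3): only 3 candidates remain for Green, so all are in.

rivet: Green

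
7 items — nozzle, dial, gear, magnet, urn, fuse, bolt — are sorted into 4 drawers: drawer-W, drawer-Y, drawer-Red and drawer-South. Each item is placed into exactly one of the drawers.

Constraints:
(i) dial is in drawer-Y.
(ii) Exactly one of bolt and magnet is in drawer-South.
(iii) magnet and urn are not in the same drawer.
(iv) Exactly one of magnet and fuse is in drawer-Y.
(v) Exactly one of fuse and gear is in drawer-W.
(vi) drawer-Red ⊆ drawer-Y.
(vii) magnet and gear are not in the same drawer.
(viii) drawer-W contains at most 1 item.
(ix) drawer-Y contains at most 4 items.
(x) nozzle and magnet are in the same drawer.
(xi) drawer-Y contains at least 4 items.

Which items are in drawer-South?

drawer-South = {magnet, nozzle}

From (i): dial ∈ drawer-Y.
Suppose nozzle ∉ drawer-South: no assignment then satisfies all the clues, so nozzle ∈ drawer-South.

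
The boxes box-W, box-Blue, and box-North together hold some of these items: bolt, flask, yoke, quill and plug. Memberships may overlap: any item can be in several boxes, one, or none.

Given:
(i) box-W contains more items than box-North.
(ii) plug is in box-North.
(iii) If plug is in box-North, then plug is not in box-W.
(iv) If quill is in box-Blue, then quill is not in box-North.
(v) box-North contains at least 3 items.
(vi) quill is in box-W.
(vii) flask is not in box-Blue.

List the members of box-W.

box-W = {bolt, flask, quill, yoke}

From (ii): plug ∈ box-North.
From (vi): quill ∈ box-W.
From (vii): flask ∉ box-Blue.
(iii): plug ∉ box-W.
Suppose bolt ∉ box-W: no assignment then satisfies all the clues, so bolt ∈ box-W.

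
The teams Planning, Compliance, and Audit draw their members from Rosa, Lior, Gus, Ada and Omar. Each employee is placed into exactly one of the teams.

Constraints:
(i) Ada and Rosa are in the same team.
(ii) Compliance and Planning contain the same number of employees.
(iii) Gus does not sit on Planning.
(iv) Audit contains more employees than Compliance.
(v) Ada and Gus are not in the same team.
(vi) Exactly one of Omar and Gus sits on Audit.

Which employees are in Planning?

Planning = {Lior}

From (iii): Gus ∉ Planning.
Suppose Rosa ∈ Planning: no assignment then satisfies all the clues, so Rosa ∉ Planning.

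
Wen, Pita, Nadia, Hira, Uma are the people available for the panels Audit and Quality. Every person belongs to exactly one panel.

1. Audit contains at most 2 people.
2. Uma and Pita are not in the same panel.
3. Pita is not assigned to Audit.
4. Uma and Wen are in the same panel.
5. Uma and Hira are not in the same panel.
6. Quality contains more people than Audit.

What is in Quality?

From (3): Pita ∉ Audit.
Only one panel left: Pita ∈ Quality.
(2): Uma ∉ Quality.
(4): Wen matches Uma: Wen ∉ Quality.
Only one panel left: Wen ∈ Audit.
Only one panel left: Uma ∈ Audit.
(1): Audit already has 2, so the rest are out.
Only one panel left: Nadia ∈ Quality.
Only one panel left: Hira ∈ Quality.

Quality = {Hira, Nadia, Pita}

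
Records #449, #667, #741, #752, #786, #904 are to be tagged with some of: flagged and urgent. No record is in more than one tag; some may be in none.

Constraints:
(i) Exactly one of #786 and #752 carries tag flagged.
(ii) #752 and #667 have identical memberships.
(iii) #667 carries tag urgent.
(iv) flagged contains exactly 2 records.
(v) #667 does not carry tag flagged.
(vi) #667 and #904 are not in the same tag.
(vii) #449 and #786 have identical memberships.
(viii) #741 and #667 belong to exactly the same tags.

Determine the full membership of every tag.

From (iii): #667 ∈ urgent.
(ii): #752 matches #667: #752 ∉ flagged.
(ii): #752 matches #667: #752 ∈ urgent.
(vi): #904 ∉ urgent.
(viii): #741 matches #667: #741 ∉ flagged.
(viii): #741 matches #667: #741 ∈ urgent.
(i) (exactly one): #786 ∈ flagged.
(vii): #449 matches #786: #449 ∈ flagged.
(iv): flagged already has 2, so the rest are out.

flagged = {#449, #786}; urgent = {#667, #741, #752}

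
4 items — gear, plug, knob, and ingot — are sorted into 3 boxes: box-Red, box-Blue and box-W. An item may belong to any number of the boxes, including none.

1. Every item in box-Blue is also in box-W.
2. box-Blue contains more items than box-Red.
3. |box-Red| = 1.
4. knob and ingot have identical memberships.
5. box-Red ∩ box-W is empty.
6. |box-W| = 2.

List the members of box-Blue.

box-Blue = {ingot, knob}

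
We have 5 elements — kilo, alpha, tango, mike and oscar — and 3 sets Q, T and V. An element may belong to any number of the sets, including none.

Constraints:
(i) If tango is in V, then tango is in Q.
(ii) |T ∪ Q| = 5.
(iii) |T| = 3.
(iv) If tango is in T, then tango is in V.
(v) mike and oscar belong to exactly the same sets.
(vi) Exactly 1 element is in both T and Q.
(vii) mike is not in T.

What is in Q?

Q = {mike, oscar, tango}

From (vii): mike ∉ T.
(v): oscar matches mike: oscar ∉ T.
(iii): only 3 candidates remain for T, so all are in.
(iv): tango ∈ V.
(i): tango ∈ Q.
Suppose kilo ∈ Q: no assignment then satisfies all the clues, so kilo ∉ Q.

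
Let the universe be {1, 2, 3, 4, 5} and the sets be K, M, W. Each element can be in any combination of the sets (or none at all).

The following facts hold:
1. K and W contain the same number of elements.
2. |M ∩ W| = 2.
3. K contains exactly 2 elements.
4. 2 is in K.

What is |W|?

2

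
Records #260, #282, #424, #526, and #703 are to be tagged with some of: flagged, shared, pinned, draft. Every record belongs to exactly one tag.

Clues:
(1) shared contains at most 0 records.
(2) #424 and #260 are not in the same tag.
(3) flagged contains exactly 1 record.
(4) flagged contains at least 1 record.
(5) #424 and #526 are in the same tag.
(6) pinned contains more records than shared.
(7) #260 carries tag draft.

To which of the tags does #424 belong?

#424: pinned

From (7): #260 ∈ draft.
(1): shared already has 0, so the rest are out.
(2): #424 ∉ draft.
(5): #526 matches #424: #526 ∉ draft.
Suppose #424 ∈ flagged: no assignment then satisfies all the clues, so #424 ∉ flagged.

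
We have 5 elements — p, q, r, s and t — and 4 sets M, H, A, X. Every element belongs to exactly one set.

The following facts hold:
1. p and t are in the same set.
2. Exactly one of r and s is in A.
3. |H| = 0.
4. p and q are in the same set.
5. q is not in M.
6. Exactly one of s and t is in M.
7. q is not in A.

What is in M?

M = {s}

From (5): q ∉ M.
From (7): q ∉ A.
(3): H already has 0, so the rest are out.
(4): p matches q: p ∉ M.
(4): p matches q: p ∉ A.
Only one set left: p ∈ X.
Only one set left: q ∈ X.
(1): t matches p: t ∉ M.
(1): t matches p: t ∉ A.
(1): t matches p: t ∈ X.
(6) (exactly one): s ∈ M.
(2) (exactly one): r ∈ A.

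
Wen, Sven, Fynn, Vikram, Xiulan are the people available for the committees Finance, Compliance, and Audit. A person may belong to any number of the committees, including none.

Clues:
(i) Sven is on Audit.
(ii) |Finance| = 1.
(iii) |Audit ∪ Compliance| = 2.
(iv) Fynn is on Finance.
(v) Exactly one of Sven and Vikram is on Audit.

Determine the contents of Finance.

Finance = {Fynn}

From (i): Sven ∈ Audit.
From (iv): Fynn ∈ Finance.
(ii): Finance already has 1, so the rest are out.
(v) (exactly one): Vikram ∉ Audit.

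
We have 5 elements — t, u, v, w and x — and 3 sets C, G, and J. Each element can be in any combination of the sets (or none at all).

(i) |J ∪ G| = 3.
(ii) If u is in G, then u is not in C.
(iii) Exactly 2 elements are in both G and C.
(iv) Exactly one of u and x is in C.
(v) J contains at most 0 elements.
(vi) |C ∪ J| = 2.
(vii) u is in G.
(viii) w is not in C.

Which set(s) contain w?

From (vii): u ∈ G.
From (viii): w ∉ C.
(ii): u ∉ C.
(iv) (exactly one): x ∈ C.
(v): J already has 0, so the rest are out.
Suppose w ∈ G: no assignment then satisfies all the clues, so w ∉ G.

w: none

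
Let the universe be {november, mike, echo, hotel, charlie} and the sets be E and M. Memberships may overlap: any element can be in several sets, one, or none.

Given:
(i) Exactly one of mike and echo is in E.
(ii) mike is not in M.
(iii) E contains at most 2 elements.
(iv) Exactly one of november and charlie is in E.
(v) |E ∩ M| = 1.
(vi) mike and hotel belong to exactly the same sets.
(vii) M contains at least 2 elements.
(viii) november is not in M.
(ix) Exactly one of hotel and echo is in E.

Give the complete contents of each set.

E = {echo, november}; M = {charlie, echo}

From (ii): mike ∉ M.
From (viii): november ∉ M.
(vi): hotel matches mike: hotel ∉ M.
(vii): only 2 candidates remain for M, so all are in.
Suppose november ∉ E: no assignment then satisfies all the clues, so november ∈ E.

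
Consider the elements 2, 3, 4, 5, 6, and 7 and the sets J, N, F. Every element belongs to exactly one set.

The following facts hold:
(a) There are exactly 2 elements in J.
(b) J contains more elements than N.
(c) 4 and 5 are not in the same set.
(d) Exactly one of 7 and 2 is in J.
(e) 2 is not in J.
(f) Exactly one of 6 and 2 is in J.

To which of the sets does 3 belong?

3: F

From (e): 2 ∉ J.
(d) (exactly one): 7 ∈ J.
(f) (exactly one): 6 ∈ J.
(a): J already has 2, so the rest are out.
Suppose 3 ∈ N: no assignment then satisfies all the clues, so 3 ∉ N.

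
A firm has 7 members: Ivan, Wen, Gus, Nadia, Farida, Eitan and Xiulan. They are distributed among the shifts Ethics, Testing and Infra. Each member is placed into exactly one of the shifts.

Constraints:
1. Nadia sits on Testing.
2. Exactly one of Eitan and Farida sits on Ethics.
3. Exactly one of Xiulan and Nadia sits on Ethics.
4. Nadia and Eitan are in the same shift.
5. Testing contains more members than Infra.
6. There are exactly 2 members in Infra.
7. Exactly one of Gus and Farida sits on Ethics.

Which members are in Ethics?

Ethics = {Farida, Xiulan}

From (1): Nadia ∈ Testing.
(3) (exactly one): Xiulan ∈ Ethics.
(4): Eitan matches Nadia: Eitan ∉ Ethics.
(4): Eitan matches Nadia: Eitan ∈ Testing.
(2) (exactly one): Farida ∈ Ethics.
(7) (exactly one): Gus ∉ Ethics.
Suppose Ivan ∈ Ethics: no assignment then satisfies all the clues, so Ivan ∉ Ethics.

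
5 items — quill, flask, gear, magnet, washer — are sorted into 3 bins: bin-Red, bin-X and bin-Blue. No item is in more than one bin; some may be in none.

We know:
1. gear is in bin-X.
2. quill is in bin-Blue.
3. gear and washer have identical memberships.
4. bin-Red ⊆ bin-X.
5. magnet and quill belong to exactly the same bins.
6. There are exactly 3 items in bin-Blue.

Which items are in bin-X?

From (1): gear ∈ bin-X.
From (2): quill ∈ bin-Blue.
(3): washer matches gear: washer ∉ bin-Red.
(3): washer matches gear: washer ∈ bin-X.
(5): magnet matches quill: magnet ∉ bin-Red.
(5): magnet matches quill: magnet ∉ bin-X.
(5): magnet matches quill: magnet ∈ bin-Blue.
(6): only 3 candidates remain for bin-Blue, so all are in.

bin-X = {gear, washer}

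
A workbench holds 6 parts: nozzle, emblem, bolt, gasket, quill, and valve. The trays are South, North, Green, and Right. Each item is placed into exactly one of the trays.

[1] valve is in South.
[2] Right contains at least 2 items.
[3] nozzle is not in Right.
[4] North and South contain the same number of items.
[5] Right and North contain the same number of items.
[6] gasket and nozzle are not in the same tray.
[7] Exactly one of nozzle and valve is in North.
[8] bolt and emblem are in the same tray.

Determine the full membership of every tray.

South = {gasket, valve}; North = {nozzle, quill}; Green = {}; Right = {bolt, emblem}

From (1): valve ∈ South.
From (3): nozzle ∉ Right.
(7) (exactly one): nozzle ∈ North.
(6): gasket ∉ North.
Suppose emblem ∈ South: no assignment then satisfies all the clues, so emblem ∉ South.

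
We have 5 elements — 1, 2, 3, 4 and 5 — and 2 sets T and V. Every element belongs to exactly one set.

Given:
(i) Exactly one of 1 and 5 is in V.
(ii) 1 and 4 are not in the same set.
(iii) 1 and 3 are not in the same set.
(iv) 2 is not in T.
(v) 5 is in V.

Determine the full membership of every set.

From (iv): 2 ∉ T.
From (v): 5 ∈ V.
(i) (exactly one): 1 ∉ V.
Only one set left: 1 ∈ T.
Only one set left: 2 ∈ V.
(ii): 4 ∉ T.
(iii): 3 ∉ T.
Only one set left: 3 ∈ V.
Only one set left: 4 ∈ V.

T = {1}; V = {2, 3, 4, 5}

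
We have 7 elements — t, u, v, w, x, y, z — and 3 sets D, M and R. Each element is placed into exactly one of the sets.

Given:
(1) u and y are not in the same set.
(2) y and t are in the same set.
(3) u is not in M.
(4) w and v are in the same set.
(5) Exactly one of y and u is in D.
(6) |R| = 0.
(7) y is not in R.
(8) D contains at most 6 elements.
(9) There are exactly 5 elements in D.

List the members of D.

D = {u, v, w, x, z}

From (3): u ∉ M.
From (7): y ∉ R.
(2): t matches y: t ∉ R.
(6): R already has 0, so the rest are out.
Only one set left: u ∈ D.
(1): y ∉ D.
(2): t matches y: t ∉ D.
(9): only 5 candidates remain for D, so all are in.
Only one set left: t ∈ M.
Only one set left: y ∈ M.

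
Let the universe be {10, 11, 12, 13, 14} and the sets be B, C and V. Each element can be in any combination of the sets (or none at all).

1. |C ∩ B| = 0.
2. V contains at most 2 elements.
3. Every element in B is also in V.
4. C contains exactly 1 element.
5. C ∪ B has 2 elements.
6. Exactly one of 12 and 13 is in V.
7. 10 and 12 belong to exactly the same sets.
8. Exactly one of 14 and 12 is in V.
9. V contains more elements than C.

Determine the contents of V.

V = {13, 14}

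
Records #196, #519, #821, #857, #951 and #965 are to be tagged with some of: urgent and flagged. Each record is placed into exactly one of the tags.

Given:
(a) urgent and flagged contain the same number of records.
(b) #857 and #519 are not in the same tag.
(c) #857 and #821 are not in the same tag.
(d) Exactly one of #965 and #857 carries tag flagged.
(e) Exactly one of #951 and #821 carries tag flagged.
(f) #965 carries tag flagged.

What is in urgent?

urgent = {#196, #857, #951}

From (f): #965 ∈ flagged.
(d) (exactly one): #857 ∉ flagged.
Only one tag left: #857 ∈ urgent.
(b): #519 ∉ urgent.
(c): #821 ∉ urgent.
Only one tag left: #519 ∈ flagged.
Only one tag left: #821 ∈ flagged.
(e) (exactly one): #951 ∉ flagged.
Only one tag left: #951 ∈ urgent.
Suppose #196 ∉ urgent: no assignment then satisfies all the clues, so #196 ∈ urgent.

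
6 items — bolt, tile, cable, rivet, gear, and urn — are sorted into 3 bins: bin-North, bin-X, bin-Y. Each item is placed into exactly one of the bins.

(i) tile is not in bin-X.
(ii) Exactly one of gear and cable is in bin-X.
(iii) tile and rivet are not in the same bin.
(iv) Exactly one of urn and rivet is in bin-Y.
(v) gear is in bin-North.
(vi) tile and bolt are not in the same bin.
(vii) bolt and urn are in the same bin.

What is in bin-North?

bin-North = {gear, tile}

From (i): tile ∉ bin-X.
From (v): gear ∈ bin-North.
(ii) (exactly one): cable ∈ bin-X.
Suppose bolt ∈ bin-North: no assignment then satisfies all the clues, so bolt ∉ bin-North.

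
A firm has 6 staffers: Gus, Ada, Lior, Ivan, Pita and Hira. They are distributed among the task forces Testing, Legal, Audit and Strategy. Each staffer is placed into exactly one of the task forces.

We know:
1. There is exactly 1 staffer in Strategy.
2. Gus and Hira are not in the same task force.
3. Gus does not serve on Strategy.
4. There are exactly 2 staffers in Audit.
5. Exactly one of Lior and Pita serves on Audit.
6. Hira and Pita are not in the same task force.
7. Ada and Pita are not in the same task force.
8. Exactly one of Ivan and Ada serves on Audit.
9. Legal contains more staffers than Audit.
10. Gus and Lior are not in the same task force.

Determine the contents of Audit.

Audit = {Ada, Lior}

From (3): Gus ∉ Strategy.
Suppose Gus ∈ Audit: no assignment then satisfies all the clues, so Gus ∉ Audit.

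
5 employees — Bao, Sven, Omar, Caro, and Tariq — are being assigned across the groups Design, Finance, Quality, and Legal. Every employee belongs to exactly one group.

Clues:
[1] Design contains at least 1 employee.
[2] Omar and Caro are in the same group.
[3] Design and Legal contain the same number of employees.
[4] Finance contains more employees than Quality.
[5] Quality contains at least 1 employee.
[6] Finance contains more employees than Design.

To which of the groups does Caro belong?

Caro: Finance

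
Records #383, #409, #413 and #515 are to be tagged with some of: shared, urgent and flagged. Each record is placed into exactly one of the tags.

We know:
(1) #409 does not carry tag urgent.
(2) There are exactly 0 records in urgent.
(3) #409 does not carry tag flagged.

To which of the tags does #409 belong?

#409: shared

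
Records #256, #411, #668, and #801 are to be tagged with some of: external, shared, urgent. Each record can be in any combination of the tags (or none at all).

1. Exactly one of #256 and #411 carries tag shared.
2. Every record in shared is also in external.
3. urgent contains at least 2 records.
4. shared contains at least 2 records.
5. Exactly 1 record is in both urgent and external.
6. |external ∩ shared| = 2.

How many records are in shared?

2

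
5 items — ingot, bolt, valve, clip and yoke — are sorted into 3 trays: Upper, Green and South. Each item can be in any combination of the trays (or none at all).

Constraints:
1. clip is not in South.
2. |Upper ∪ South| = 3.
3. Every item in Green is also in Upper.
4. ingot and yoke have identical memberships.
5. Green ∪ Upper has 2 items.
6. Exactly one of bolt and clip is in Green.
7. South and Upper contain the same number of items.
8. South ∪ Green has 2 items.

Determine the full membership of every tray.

From (1): clip ∉ South.
Suppose ingot ∈ Upper: no assignment then satisfies all the clues, so ingot ∉ Upper.

Upper = {bolt, clip}; Green = {bolt}; South = {bolt, valve}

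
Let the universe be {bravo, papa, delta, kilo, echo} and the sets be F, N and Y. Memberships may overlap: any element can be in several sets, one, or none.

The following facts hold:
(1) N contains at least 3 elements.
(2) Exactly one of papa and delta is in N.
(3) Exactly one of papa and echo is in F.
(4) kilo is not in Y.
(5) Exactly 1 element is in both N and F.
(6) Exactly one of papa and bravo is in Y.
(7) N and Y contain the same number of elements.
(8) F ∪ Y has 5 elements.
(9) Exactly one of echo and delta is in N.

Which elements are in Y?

Y = {bravo, delta, echo}

From (4): kilo ∉ Y.
Suppose bravo ∉ Y: no assignment then satisfies all the clues, so bravo ∈ Y.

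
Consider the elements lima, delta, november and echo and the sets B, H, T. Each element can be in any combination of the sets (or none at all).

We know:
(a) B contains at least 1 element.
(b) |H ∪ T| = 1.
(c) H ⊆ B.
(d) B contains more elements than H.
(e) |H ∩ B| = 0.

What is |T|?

1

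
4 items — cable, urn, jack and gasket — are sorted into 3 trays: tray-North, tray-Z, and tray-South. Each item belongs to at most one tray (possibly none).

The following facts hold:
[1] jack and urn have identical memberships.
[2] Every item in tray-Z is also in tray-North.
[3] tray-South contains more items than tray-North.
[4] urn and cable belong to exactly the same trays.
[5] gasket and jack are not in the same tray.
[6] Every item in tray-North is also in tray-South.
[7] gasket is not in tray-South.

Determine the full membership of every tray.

tray-North = {}; tray-Z = {}; tray-South = {cable, jack, urn}

From (7): gasket ∉ tray-South.
(6) contrapositive: gasket ∉ tray-North.
(2) contrapositive: gasket ∉ tray-Z.
Suppose cable ∈ tray-North: no assignment then satisfies all the clues, so cable ∉ tray-North.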